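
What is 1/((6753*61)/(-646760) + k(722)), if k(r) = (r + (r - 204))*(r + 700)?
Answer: 646760/1140418560867 ≈ 5.6713e-7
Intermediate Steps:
k(r) = (-204 + 2*r)*(700 + r) (k(r) = (r + (-204 + r))*(700 + r) = (-204 + 2*r)*(700 + r))
1/((6753*61)/(-646760) + k(722)) = 1/((6753*61)/(-646760) + (-142800 + 2*722² + 1196*722)) = 1/(411933*(-1/646760) + (-142800 + 2*521284 + 863512)) = 1/(-411933/646760 + (-142800 + 1042568 + 863512)) = 1/(-411933/646760 + 1763280) = 1/(1140418560867/646760) = 646760/1140418560867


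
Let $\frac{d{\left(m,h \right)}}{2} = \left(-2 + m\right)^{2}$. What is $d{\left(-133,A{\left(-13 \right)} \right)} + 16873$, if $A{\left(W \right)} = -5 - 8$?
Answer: $53323$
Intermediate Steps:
$A{\left(W \right)} = -13$ ($A{\left(W \right)} = -5 - 8 = -13$)
$d{\left(m,h \right)} = 2 \left(-2 + m\right)^{2}$
$d{\left(-133,A{\left(-13 \right)} \right)} + 16873 = 2 \left(-2 - 133\right)^{2} + 16873 = 2 \left(-135\right)^{2} + 16873 = 2 \cdot 18225 + 16873 = 36450 + 16873 = 53323$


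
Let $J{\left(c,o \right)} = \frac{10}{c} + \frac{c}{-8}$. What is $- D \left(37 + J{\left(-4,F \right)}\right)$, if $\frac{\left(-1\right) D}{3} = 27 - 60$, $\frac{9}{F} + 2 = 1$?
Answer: $-3465$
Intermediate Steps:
$F = -9$ ($F = \frac{9}{-2 + 1} = \frac{9}{-1} = 9 \left(-1\right) = -9$)
$D = 99$ ($D = - 3 \left(27 - 60\right) = \left(-3\right) \left(-33\right) = 99$)
$J{\left(c,o \right)} = \frac{10}{c} - \frac{c}{8}$ ($J{\left(c,o \right)} = \frac{10}{c} + c \left(- \frac{1}{8}\right) = \frac{10}{c} - \frac{c}{8}$)
$- D \left(37 + J{\left(-4,F \right)}\right) = - 99 \left(37 + \left(\frac{10}{-4} - - \frac{1}{2}\right)\right) = - 99 \left(37 + \left(10 \left(- \frac{1}{4}\right) + \frac{1}{2}\right)\right) = - 99 \left(37 + \left(- \frac{5}{2} + \frac{1}{2}\right)\right) = - 99 \left(37 - 2\right) = - 99 \cdot 35 = \left(-1\right) 3465 = -3465$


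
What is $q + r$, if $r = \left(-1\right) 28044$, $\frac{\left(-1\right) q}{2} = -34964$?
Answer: $41884$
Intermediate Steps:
$q = 69928$ ($q = \left(-2\right) \left(-34964\right) = 69928$)
$r = -28044$
$q + r = 69928 - 28044 = 41884$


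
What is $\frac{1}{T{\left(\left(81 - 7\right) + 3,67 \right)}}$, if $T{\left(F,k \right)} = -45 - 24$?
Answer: $- \frac{1}{69} \approx -0.014493$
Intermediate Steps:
$T{\left(F,k \right)} = -69$ ($T{\left(F,k \right)} = -45 - 24 = -69$)
$\frac{1}{T{\left(\left(81 - 7\right) + 3,67 \right)}} = \frac{1}{-69} = - \frac{1}{69}$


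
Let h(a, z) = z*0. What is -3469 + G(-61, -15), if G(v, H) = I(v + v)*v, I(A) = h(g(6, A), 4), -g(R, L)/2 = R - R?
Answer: -3469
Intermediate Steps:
g(R, L) = 0 (g(R, L) = -2*(R - R) = -2*0 = 0)
h(a, z) = 0
I(A) = 0
G(v, H) = 0 (G(v, H) = 0*v = 0)
-3469 + G(-61, -15) = -3469 + 0 = -3469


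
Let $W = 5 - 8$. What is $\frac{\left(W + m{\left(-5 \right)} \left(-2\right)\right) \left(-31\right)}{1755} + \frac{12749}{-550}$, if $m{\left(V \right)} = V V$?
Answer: $- \frac{390379}{17550} \approx -22.244$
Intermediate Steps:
$m{\left(V \right)} = V^{2}$
$W = -3$
$\frac{\left(W + m{\left(-5 \right)} \left(-2\right)\right) \left(-31\right)}{1755} + \frac{12749}{-550} = \frac{\left(-3 + \left(-5\right)^{2} \left(-2\right)\right) \left(-31\right)}{1755} + \frac{12749}{-550} = \left(-3 + 25 \left(-2\right)\right) \left(-31\right) \frac{1}{1755} + 12749 \left(- \frac{1}{550}\right) = \left(-3 - 50\right) \left(-31\right) \frac{1}{1755} - \frac{1159}{50} = \left(-53\right) \left(-31\right) \frac{1}{1755} - \frac{1159}{50} = 1643 \cdot \frac{1}{1755} - \frac{1159}{50} = \frac{1643}{1755} - \frac{1159}{50} = - \frac{390379}{17550}$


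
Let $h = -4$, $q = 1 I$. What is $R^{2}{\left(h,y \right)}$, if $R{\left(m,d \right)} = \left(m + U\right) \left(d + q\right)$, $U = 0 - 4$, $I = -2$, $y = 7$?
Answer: $1600$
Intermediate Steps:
$U = -4$ ($U = 0 - 4 = -4$)
$q = -2$ ($q = 1 \left(-2\right) = -2$)
$R{\left(m,d \right)} = \left(-4 + m\right) \left(-2 + d\right)$ ($R{\left(m,d \right)} = \left(m - 4\right) \left(d - 2\right) = \left(-4 + m\right) \left(-2 + d\right)$)
$R^{2}{\left(h,y \right)} = \left(8 - 28 - -8 + 7 \left(-4\right)\right)^{2} = \left(8 - 28 + 8 - 28\right)^{2} = \left(-40\right)^{2} = 1600$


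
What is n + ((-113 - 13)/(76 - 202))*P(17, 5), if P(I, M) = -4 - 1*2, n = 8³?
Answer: 506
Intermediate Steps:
n = 512
P(I, M) = -6 (P(I, M) = -4 - 2 = -6)
n + ((-113 - 13)/(76 - 202))*P(17, 5) = 512 + ((-113 - 13)/(76 - 202))*(-6) = 512 - 126/(-126)*(-6) = 512 - 126*(-1/126)*(-6) = 512 + 1*(-6) = 512 - 6 = 506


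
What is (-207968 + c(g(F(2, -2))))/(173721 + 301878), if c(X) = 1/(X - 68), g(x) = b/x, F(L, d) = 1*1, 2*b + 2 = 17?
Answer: -25164130/57547479 ≈ -0.43728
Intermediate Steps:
b = 15/2 (b = -1 + (1/2)*17 = -1 + 17/2 = 15/2 ≈ 7.5000)
F(L, d) = 1
g(x) = 15/(2*x)
c(X) = 1/(-68 + X)
(-207968 + c(g(F(2, -2))))/(173721 + 301878) = (-207968 + 1/(-68 + (15/2)/1))/(173721 + 301878) = (-207968 + 1/(-68 + (15/2)*1))/475599 = (-207968 + 1/(-68 + 15/2))*(1/475599) = (-207968 + 1/(-121/2))*(1/475599) = (-207968 - 2/121)*(1/475599) = -25164130/121*1/475599 = -25164130/57547479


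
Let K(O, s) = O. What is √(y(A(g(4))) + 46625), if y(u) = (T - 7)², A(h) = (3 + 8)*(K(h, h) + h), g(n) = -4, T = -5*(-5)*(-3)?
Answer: √53349 ≈ 230.97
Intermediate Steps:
T = -75 (T = 25*(-3) = -75)
A(h) = 22*h (A(h) = (3 + 8)*(h + h) = 11*(2*h) = 22*h)
y(u) = 6724 (y(u) = (-75 - 7)² = (-82)² = 6724)
√(y(A(g(4))) + 46625) = √(6724 + 46625) = √53349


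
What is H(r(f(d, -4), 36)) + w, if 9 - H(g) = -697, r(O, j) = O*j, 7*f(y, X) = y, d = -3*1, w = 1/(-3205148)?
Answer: 2262834487/3205148 ≈ 706.00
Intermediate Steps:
w = -1/3205148 ≈ -3.1200e-7
d = -3
f(y, X) = y/7
H(g) = 706 (H(g) = 9 - 1*(-697) = 9 + 697 = 706)
H(r(f(d, -4), 36)) + w = 706 - 1/3205148 = 2262834487/3205148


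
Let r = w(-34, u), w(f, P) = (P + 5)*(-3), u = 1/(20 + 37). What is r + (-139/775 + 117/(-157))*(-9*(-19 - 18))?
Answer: -746573896/2311825 ≈ -322.94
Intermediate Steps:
u = 1/57 ≈ 0.017544
w(f, P) = -15 - 3*P (w(f, P) = (5 + P)*(-3) = -15 - 3*P)
r = -286/19 (r = -15 - 3*1/57 = -15 - 1/19 = -286/19 ≈ -15.053)
r + (-139/775 + 117/(-157))*(-9*(-19 - 18)) = -286/19 + (-139/775 + 117/(-157))*(-9*(-19 - 18)) = -286/19 + (-139*1/775 + 117*(-1/157))*(-9*(-37)) = -286/19 + (-139/775 - 117/157)*333 = -286/19 - 112498/121675*333 = -286/19 - 37461834/121675 = -746573896/2311825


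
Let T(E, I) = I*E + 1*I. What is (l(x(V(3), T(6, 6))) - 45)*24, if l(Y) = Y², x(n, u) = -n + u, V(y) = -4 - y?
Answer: 56544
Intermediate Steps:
T(E, I) = I + E*I (T(E, I) = E*I + I = I + E*I)
x(n, u) = u - n
(l(x(V(3), T(6, 6))) - 45)*24 = ((6*(1 + 6) - (-4 - 1*3))² - 45)*24 = ((6*7 - (-4 - 3))² - 45)*24 = ((42 - 1*(-7))² - 45)*24 = ((42 + 7)² - 45)*24 = (49² - 45)*24 = (2401 - 45)*24 = 2356*24 = 56544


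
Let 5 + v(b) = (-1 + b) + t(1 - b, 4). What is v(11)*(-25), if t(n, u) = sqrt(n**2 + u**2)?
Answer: -125 - 50*sqrt(29) ≈ -394.26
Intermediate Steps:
v(b) = -6 + b + sqrt(16 + (1 - b)**2) (v(b) = -5 + ((-1 + b) + sqrt((1 - b)**2 + 4**2)) = -5 + ((-1 + b) + sqrt((1 - b)**2 + 16)) = -5 + ((-1 + b) + sqrt(16 + (1 - b)**2)) = -5 + (-1 + b + sqrt(16 + (1 - b)**2)) = -6 + b + sqrt(16 + (1 - b)**2))
v(11)*(-25) = (-6 + 11 + sqrt(16 + (-1 + 11)**2))*(-25) = (-6 + 11 + sqrt(16 + 10**2))*(-25) = (-6 + 11 + sqrt(16 + 100))*(-25) = (-6 + 11 + sqrt(116))*(-25) = (-6 + 11 + 2*sqrt(29))*(-25) = (5 + 2*sqrt(29))*(-25) = -125 - 50*sqrt(29)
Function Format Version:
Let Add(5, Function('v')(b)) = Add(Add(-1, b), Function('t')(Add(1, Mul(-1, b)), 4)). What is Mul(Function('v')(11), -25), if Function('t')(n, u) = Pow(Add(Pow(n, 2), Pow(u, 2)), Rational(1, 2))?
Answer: Add(-125, Mul(-50, Pow(29, Rational(1, 2)))) ≈ -394.26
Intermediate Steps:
Function('v')(b) = Add(-6, b, Pow(Add(16, Pow(Add(1, Mul(-1, b)), 2)), Rational(1, 2))) (Function('v')(b) = Add(-5, Add(Add(-1, b), Pow(Add(Pow(Add(1, Mul(-1, b)), 2), Pow(4, 2)), Rational(1, 2)))) = Add(-5, Add(Add(-1, b), Pow(Add(Pow(Add(1, Mul(-1, b)), 2), 16), Rational(1, 2)))) = Add(-5, Add(Add(-1, b), Pow(Add(16, Pow(Add(1, Mul(-1, b)), 2)), Rational(1, 2)))) = Add(-5, Add(-1, b, Pow(Add(16, Pow(Add(1, Mul(-1, b)), 2)), Rational(1, 2)))) = Add(-6, b, Pow(Add(16, Pow(Add(1, Mul(-1, b)), 2)), Rational(1, 2))))
Mul(Function('v')(11), -25) = Mul(Add(-6, 11, Pow(Add(16, Pow(Add(-1, 11), 2)), Rational(1, 2))), -25) = Mul(Add(-6, 11, Pow(Add(16, Pow(10, 2)), Rational(1, 2))), -25) = Mul(Add(-6, 11, Pow(Add(16, 100), Rational(1, 2))), -25) = Mul(Add(-6, 11, Pow(116, Rational(1, 2))), -25) = Mul(Add(-6, 11, Mul(2, Pow(29, Rational(1, 2)))), -25) = Mul(Add(5, Mul(2, Pow(29, Rational(1, 2)))), -25) = Add(-125, Mul(-50, Pow(29, Rational(1, 2))))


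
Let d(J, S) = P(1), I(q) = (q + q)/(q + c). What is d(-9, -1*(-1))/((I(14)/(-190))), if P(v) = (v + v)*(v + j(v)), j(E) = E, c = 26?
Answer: -7600/7 ≈ -1085.7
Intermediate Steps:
P(v) = 4*v² (P(v) = (v + v)*(v + v) = (2*v)*(2*v) = 4*v²)
I(q) = 2*q/(26 + q) (I(q) = (q + q)/(q + 26) = (2*q)/(26 + q) = 2*q/(26 + q))
d(J, S) = 4 (d(J, S) = 4*1² = 4*1 = 4)
d(-9, -1*(-1))/((I(14)/(-190))) = 4/(((2*14/(26 + 14))/(-190))) = 4/(((2*14/40)*(-1/190))) = 4/(((2*14*(1/40))*(-1/190))) = 4/(((7/10)*(-1/190))) = 4/(-7/1900) = 4*(-1900/7) = -7600/7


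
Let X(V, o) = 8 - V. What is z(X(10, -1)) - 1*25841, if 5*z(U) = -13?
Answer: -129218/5 ≈ -25844.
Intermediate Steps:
z(U) = -13/5 (z(U) = (⅕)*(-13) = -13/5)
z(X(10, -1)) - 1*25841 = -13/5 - 1*25841 = -13/5 - 25841 = -129218/5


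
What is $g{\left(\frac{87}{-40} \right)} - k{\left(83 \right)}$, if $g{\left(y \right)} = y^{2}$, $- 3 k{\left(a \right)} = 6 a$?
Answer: $\frac{273169}{1600} \approx 170.73$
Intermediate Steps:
$k{\left(a \right)} = - 2 a$ ($k{\left(a \right)} = - \frac{6 a}{3} = - 2 a$)
$g{\left(\frac{87}{-40} \right)} - k{\left(83 \right)} = \left(\frac{87}{-40}\right)^{2} - \left(-2\right) 83 = \left(87 \left(- \frac{1}{40}\right)\right)^{2} - -166 = \left(- \frac{87}{40}\right)^{2} + 166 = \frac{7569}{1600} + 166 = \frac{273169}{1600}$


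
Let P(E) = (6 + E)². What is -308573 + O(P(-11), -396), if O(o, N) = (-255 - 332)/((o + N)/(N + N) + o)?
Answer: -6224690887/20171 ≈ -3.0860e+5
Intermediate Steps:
O(o, N) = -587/(o + (N + o)/(2*N)) (O(o, N) = -587/((N + o)/((2*N)) + o) = -587/((N + o)*(1/(2*N)) + o) = -587/((N + o)/(2*N) + o) = -587/(o + (N + o)/(2*N)))
-308573 + O(P(-11), -396) = -308573 - 1174*(-396)/(-396 + (6 - 11)² + 2*(-396)*(6 - 11)²) = -308573 - 1174*(-396)/(-396 + (-5)² + 2*(-396)*(-5)²) = -308573 - 1174*(-396)/(-396 + 25 + 2*(-396)*25) = -308573 - 1174*(-396)/(-396 + 25 - 19800) = -308573 - 1174*(-396)/(-20171) = -308573 - 1174*(-396)*(-1/20171) = -308573 - 464904/20171 = -6224690887/20171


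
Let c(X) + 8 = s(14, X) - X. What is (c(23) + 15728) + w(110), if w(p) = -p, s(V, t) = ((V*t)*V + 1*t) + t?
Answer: 20141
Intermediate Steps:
s(V, t) = 2*t + t*V² (s(V, t) = (t*V² + t) + t = (t + t*V²) + t = 2*t + t*V²)
c(X) = -8 + 197*X (c(X) = -8 + (X*(2 + 14²) - X) = -8 + (X*(2 + 196) - X) = -8 + (X*198 - X) = -8 + (198*X - X) = -8 + 197*X)
(c(23) + 15728) + w(110) = ((-8 + 197*23) + 15728) - 1*110 = ((-8 + 4531) + 15728) - 110 = (4523 + 15728) - 110 = 20251 - 110 = 20141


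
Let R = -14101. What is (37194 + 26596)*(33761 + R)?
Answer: 1254111400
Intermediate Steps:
(37194 + 26596)*(33761 + R) = (37194 + 26596)*(33761 - 14101) = 63790*19660 = 1254111400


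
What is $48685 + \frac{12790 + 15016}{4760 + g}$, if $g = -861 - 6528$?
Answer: $\frac{127965059}{2629} \approx 48674.0$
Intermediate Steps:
$g = -7389$
$48685 + \frac{12790 + 15016}{4760 + g} = 48685 + \frac{12790 + 15016}{4760 - 7389} = 48685 + \frac{27806}{-2629} = 48685 + 27806 \left(- \frac{1}{2629}\right) = 48685 - \frac{27806}{2629} = \frac{127965059}{2629}$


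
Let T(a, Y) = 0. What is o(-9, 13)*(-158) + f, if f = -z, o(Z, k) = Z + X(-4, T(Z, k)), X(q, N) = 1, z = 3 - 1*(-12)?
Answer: 1249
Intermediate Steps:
z = 15 (z = 3 + 12 = 15)
o(Z, k) = 1 + Z (o(Z, k) = Z + 1 = 1 + Z)
f = -15 (f = -1*15 = -15)
o(-9, 13)*(-158) + f = (1 - 9)*(-158) - 15 = -8*(-158) - 15 = 1264 - 15 = 1249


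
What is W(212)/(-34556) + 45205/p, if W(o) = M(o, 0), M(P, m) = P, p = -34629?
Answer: -7403044/5644527 ≈ -1.3115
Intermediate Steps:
W(o) = o
W(212)/(-34556) + 45205/p = 212/(-34556) + 45205/(-34629) = 212*(-1/34556) + 45205*(-1/34629) = -1/163 - 45205/34629 = -7403044/5644527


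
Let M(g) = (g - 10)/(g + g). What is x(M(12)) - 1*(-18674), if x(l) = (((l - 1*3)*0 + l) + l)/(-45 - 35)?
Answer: 8963519/480 ≈ 18674.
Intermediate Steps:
M(g) = (-10 + g)/(2*g) (M(g) = (-10 + g)/((2*g)) = (-10 + g)*(1/(2*g)) = (-10 + g)/(2*g))
x(l) = -l/40 (x(l) = (((l - 3)*0 + l) + l)/(-80) = (((-3 + l)*0 + l) + l)*(-1/80) = ((0 + l) + l)*(-1/80) = (l + l)*(-1/80) = (2*l)*(-1/80) = -l/40)
x(M(12)) - 1*(-18674) = -(-10 + 12)/(80*12) - 1*(-18674) = -2/(80*12) + 18674 = -1/40*1/12 + 18674 = -1/480 + 18674 = 8963519/480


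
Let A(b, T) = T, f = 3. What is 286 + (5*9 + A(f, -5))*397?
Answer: 16166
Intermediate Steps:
286 + (5*9 + A(f, -5))*397 = 286 + (5*9 - 5)*397 = 286 + (45 - 5)*397 = 286 + 40*397 = 286 + 15880 = 16166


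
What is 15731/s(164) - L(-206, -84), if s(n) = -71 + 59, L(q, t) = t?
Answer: -14723/12 ≈ -1226.9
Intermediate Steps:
s(n) = -12
15731/s(164) - L(-206, -84) = 15731/(-12) - 1*(-84) = 15731*(-1/12) + 84 = -15731/12 + 84 = -14723/12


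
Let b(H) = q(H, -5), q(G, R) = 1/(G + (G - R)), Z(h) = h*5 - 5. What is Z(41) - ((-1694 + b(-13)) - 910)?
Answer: 58885/21 ≈ 2804.0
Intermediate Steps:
Z(h) = -5 + 5*h (Z(h) = 5*h - 5 = -5 + 5*h)
q(G, R) = 1/(-R + 2*G)
b(H) = 1/(5 + 2*H) (b(H) = 1/(-1*(-5) + 2*H) = 1/(5 + 2*H))
Z(41) - ((-1694 + b(-13)) - 910) = (-5 + 5*41) - ((-1694 + 1/(5 + 2*(-13))) - 910) = (-5 + 205) - ((-1694 + 1/(5 - 26)) - 910) = 200 - ((-1694 + 1/(-21)) - 910) = 200 - ((-1694 - 1/21) - 910) = 200 - (-35575/21 - 910) = 200 - 1*(-54685/21) = 200 + 54685/21 = 58885/21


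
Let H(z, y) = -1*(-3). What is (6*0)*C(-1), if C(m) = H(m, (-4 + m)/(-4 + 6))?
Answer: 0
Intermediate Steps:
H(z, y) = 3
C(m) = 3
(6*0)*C(-1) = (6*0)*3 = 0*3 = 0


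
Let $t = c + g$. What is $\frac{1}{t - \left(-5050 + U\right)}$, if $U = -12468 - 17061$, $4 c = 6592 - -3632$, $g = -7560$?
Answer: $\frac{1}{29575} \approx 3.3812 \cdot 10^{-5}$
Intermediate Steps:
$c = 2556$ ($c = \frac{6592 - -3632}{4} = \frac{6592 + 3632}{4} = \frac{1}{4} \cdot 10224 = 2556$)
$U = -29529$
$t = -5004$ ($t = 2556 - 7560 = -5004$)
$\frac{1}{t - \left(-5050 + U\right)} = \frac{1}{-5004 + \left(5050 - -29529\right)} = \frac{1}{-5004 + \left(5050 + 29529\right)} = \frac{1}{-5004 + 34579} = \frac{1}{29575}$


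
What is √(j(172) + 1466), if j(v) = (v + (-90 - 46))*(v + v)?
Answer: 5*√554 ≈ 117.69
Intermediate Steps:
j(v) = 2*v*(-136 + v) (j(v) = (v - 136)*(2*v) = (-136 + v)*(2*v) = 2*v*(-136 + v))
√(j(172) + 1466) = √(2*172*(-136 + 172) + 1466) = √(2*172*36 + 1466) = √(12384 + 1466) = √13850 = 5*√554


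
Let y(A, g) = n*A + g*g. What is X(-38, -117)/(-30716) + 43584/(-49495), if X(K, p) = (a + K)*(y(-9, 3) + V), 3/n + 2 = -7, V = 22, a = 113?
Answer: -732469197/760144210 ≈ -0.96359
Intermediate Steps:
n = -⅓ (n = 3/(-2 - 7) = 3/(-9) = 3*(-⅑) = -⅓ ≈ -0.33333)
y(A, g) = g² - A/3 (y(A, g) = -A/3 + g*g = -A/3 + g² = g² - A/3)
X(K, p) = 3842 + 34*K (X(K, p) = (113 + K)*((3² - ⅓*(-9)) + 22) = (113 + K)*((9 + 3) + 22) = (113 + K)*(12 + 22) = (113 + K)*34 = 3842 + 34*K)
X(-38, -117)/(-30716) + 43584/(-49495) = (3842 + 34*(-38))/(-30716) + 43584/(-49495) = (3842 - 1292)*(-1/30716) + 43584*(-1/49495) = 2550*(-1/30716) - 43584/49495 = -1275/15358 - 43584/49495 = -732469197/760144210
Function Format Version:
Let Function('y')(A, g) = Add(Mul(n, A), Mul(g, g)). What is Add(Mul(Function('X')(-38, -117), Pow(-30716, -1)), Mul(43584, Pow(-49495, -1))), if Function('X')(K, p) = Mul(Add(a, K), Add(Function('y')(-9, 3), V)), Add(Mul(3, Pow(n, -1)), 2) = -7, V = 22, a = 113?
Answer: Rational(-732469197, 760144210) ≈ -0.96359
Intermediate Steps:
n = Rational(-1, 3) (n = Mul(3, Pow(Add(-2, -7), -1)) = Mul(3, Pow(-9, -1)) = Mul(3, Rational(-1, 9)) = Rational(-1, 3) ≈ -0.33333)
Function('y')(A, g) = Add(Pow(g, 2), Mul(Rational(-1, 3), A)) (Function('y')(A, g) = Add(Mul(Rational(-1, 3), A), Mul(g, g)) = Add(Mul(Rational(-1, 3), A), Pow(g, 2)) = Add(Pow(g, 2), Mul(Rational(-1, 3), A)))
Function('X')(K, p) = Add(3842, Mul(34, K)) (Function('X')(K, p) = Mul(Add(113, K), Add(Add(Pow(3, 2), Mul(Rational(-1, 3), -9)), 22)) = Mul(Add(113, K), Add(Add(9, 3), 22)) = Mul(Add(113, K), Add(12, 22)) = Mul(Add(113, K), 34) = Add(3842, Mul(34, K)))
Add(Mul(Function('X')(-38, -117), Pow(-30716, -1)), Mul(43584, Pow(-49495, -1))) = Add(Mul(Add(3842, Mul(34, -38)), Pow(-30716, -1)), Mul(43584, Pow(-49495, -1))) = Add(Mul(Add(3842, -1292), Rational(-1, 30716)), Mul(43584, Rational(-1, 49495))) = Add(Mul(2550, Rational(-1, 30716)), Rational(-43584, 49495)) = Add(Rational(-1275, 15358), Rational(-43584, 49495)) = Rational(-732469197, 760144210)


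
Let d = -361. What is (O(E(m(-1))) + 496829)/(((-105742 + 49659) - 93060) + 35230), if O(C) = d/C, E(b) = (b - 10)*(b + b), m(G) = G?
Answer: -10929877/2506086 ≈ -4.3613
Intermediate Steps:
E(b) = 2*b*(-10 + b) (E(b) = (-10 + b)*(2*b) = 2*b*(-10 + b))
O(C) = -361/C
(O(E(m(-1))) + 496829)/(((-105742 + 49659) - 93060) + 35230) = (-361*(-1/(2*(-10 - 1))) + 496829)/(((-105742 + 49659) - 93060) + 35230) = (-361/(2*(-1)*(-11)) + 496829)/((-56083 - 93060) + 35230) = (-361/22 + 496829)/(-149143 + 35230) = (-361*1/22 + 496829)/(-113913) = (-361/22 + 496829)*(-1/113913) = (10929877/22)*(-1/113913) = -10929877/2506086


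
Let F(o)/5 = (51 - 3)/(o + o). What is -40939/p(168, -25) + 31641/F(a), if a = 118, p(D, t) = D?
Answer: 25930771/840 ≈ 30870.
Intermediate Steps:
F(o) = 120/o (F(o) = 5*((51 - 3)/(o + o)) = 5*(48/((2*o))) = 5*(48*(1/(2*o))) = 5*(24/o) = 120/o)
-40939/p(168, -25) + 31641/F(a) = -40939/168 + 31641/((120/118)) = -40939*1/168 + 31641/((120*(1/118))) = -40939/168 + 31641/(60/59) = -40939/168 + 31641*(59/60) = -40939/168 + 622273/20 = 25930771/840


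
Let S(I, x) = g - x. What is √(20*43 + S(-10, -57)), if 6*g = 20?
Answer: √8283/3 ≈ 30.337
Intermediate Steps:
g = 10/3 (g = (⅙)*20 = 10/3 ≈ 3.3333)
S(I, x) = 10/3 - x
√(20*43 + S(-10, -57)) = √(20*43 + (10/3 - 1*(-57))) = √(860 + (10/3 + 57)) = √(860 + 181/3) = √(2761/3) = √8283/3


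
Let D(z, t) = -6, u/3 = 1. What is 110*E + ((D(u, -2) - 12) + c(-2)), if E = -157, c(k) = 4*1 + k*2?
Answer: -17288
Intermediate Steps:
u = 3 (u = 3*1 = 3)
c(k) = 4 + 2*k
110*E + ((D(u, -2) - 12) + c(-2)) = 110*(-157) + ((-6 - 12) + (4 + 2*(-2))) = -17270 + (-18 + (4 - 4)) = -17270 + (-18 + 0) = -17270 - 18 = -17288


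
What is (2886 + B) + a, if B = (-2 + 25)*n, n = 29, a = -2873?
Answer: 680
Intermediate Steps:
B = 667 (B = (-2 + 25)*29 = 23*29 = 667)
(2886 + B) + a = (2886 + 667) - 2873 = 3553 - 2873 = 680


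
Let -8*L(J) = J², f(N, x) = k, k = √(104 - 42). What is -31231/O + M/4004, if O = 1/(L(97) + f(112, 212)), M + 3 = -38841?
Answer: 22626634907/616 - 31231*√62 ≈ 3.6486e+7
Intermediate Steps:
M = -38844 (M = -3 - 38841 = -38844)
k = √62 ≈ 7.8740
f(N, x) = √62
L(J) = -J²/8
O = 1/(-9409/8 + √62) (O = 1/(-⅛*97² + √62) = 1/(-⅛*9409 + √62) = 1/(-9409/8 + √62) ≈ -0.00085598)
-31231/O + M/4004 = -31231/(-75272/88525313 - 64*√62/88525313) - 38844/4004 = -31231/(-75272/88525313 - 64*√62/88525313) - 38844*1/4004 = -31231/(-75272/88525313 - 64*√62/88525313) - 747/77 = -747/77 - 31231/(-75272/88525313 - 64*√62/88525313)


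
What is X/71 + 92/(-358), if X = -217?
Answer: -42109/12709 ≈ -3.3133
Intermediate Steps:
X/71 + 92/(-358) = -217/71 + 92/(-358) = -217*1/71 + 92*(-1/358) = -217/71 - 46/179 = -42109/12709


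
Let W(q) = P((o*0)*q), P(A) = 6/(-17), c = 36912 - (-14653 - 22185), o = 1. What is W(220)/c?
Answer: -3/626875 ≈ -4.7856e-6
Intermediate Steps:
c = 73750 (c = 36912 - 1*(-36838) = 36912 + 36838 = 73750)
P(A) = -6/17 (P(A) = 6*(-1/17) = -6/17)
W(q) = -6/17
W(220)/c = -6/17/73750 = -6/17*1/73750 = -3/626875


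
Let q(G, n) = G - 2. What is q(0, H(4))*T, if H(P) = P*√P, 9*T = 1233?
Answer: -274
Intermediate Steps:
T = 137 (T = (⅑)*1233 = 137)
H(P) = P^(3/2)
q(G, n) = -2 + G
q(0, H(4))*T = (-2 + 0)*137 = -2*137 = -274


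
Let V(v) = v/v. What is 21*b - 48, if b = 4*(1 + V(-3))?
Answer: 120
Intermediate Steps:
V(v) = 1
b = 8 (b = 4*(1 + 1) = 4*2 = 8)
21*b - 48 = 21*8 - 48 = 168 - 48 = 120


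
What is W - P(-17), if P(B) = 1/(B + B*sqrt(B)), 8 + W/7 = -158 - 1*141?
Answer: (-2149*sqrt(17) + 36532*I/17)/(sqrt(17) - I) ≈ -2149.0 - 0.013474*I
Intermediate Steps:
W = -2149 (W = -56 + 7*(-158 - 1*141) = -56 + 7*(-158 - 141) = -56 + 7*(-299) = -56 - 2093 = -2149)
P(B) = 1/(B + B**(3/2))
W - P(-17) = -2149 - 1/(-17 + (-17)**(3/2)) = -2149 - 1/(-17 - 17*I*sqrt(17))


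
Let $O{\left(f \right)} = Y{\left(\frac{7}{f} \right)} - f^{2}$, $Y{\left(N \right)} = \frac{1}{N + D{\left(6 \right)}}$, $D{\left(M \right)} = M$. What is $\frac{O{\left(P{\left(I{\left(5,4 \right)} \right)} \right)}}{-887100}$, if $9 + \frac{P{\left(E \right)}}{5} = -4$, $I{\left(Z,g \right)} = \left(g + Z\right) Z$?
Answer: $\frac{53937}{11325310} \approx 0.0047625$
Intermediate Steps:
$I{\left(Z,g \right)} = Z \left(Z + g\right)$ ($I{\left(Z,g \right)} = \left(Z + g\right) Z = Z \left(Z + g\right)$)
$Y{\left(N \right)} = \frac{1}{6 + N}$ ($Y{\left(N \right)} = \frac{1}{N + 6} = \frac{1}{6 + N}$)
$P{\left(E \right)} = -65$ ($P{\left(E \right)} = -45 + 5 \left(-4\right) = -45 - 20 = -65$)
$O{\left(f \right)} = \frac{1}{6 + \frac{7}{f}} - f^{2}$
$\frac{O{\left(P{\left(I{\left(5,4 \right)} \right)} \right)}}{-887100} = \frac{\left(-65\right) \frac{1}{7 + 6 \left(-65\right)} \left(1 - - 65 \left(7 + 6 \left(-65\right)\right)\right)}{-887100} = - \frac{65 \left(1 - - 65 \left(7 - 390\right)\right)}{7 - 390} \left(- \frac{1}{887100}\right) = - \frac{65 \left(1 - \left(-65\right) \left(-383\right)\right)}{-383} \left(- \frac{1}{887100}\right) = \left(-65\right) \left(- \frac{1}{383}\right) \left(1 - 24895\right) \left(- \frac{1}{887100}\right) = \left(-65\right) \left(- \frac{1}{383}\right) \left(-24894\right) \left(- \frac{1}{887100}\right) = \left(- \frac{1618110}{383}\right) \left(- \frac{1}{887100}\right) = \frac{53937}{11325310}$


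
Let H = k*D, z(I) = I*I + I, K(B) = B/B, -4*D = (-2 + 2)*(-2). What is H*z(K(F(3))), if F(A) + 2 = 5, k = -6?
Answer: 0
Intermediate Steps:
D = 0 (D = -(-2 + 2)*(-2)/4 = -0*(-2) = -¼*0 = 0)
F(A) = 3 (F(A) = -2 + 5 = 3)
K(B) = 1
z(I) = I + I² (z(I) = I² + I = I + I²)
H = 0 (H = -6*0 = 0)
H*z(K(F(3))) = 0*(1*(1 + 1)) = 0*(1*2) = 0*2 = 0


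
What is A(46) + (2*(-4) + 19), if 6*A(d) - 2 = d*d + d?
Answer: 1115/3 ≈ 371.67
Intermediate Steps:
A(d) = ⅓ + d/6 + d²/6 (A(d) = ⅓ + (d*d + d)/6 = ⅓ + (d² + d)/6 = ⅓ + (d + d²)/6 = ⅓ + (d/6 + d²/6) = ⅓ + d/6 + d²/6)
A(46) + (2*(-4) + 19) = (⅓ + (⅙)*46 + (⅙)*46²) + (2*(-4) + 19) = (⅓ + 23/3 + (⅙)*2116) + (-8 + 19) = (⅓ + 23/3 + 1058/3) + 11 = 1082/3 + 11 = 1115/3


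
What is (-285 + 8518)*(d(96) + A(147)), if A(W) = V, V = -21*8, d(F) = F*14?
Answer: 9682008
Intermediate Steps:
d(F) = 14*F
V = -168
A(W) = -168
(-285 + 8518)*(d(96) + A(147)) = (-285 + 8518)*(14*96 - 168) = 8233*(1344 - 168) = 8233*1176 = 9682008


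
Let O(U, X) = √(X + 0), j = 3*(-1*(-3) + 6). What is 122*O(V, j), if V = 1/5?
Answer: 366*√3 ≈ 633.93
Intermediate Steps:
V = ⅕ ≈ 0.20000
j = 27 (j = 3*(3 + 6) = 3*9 = 27)
O(U, X) = √X
122*O(V, j) = 122*√27 = 122*(3*√3) = 366*√3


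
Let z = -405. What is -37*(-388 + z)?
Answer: 29341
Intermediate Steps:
-37*(-388 + z) = -37*(-388 - 405) = -37*(-793) = 29341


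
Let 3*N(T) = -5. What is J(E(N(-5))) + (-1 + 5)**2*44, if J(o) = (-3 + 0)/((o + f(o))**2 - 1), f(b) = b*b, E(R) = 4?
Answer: 93631/133 ≈ 703.99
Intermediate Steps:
N(T) = -5/3 (N(T) = (1/3)*(-5) = -5/3)
f(b) = b**2
J(o) = -3/(-1 + (o + o**2)**2) (J(o) = (-3 + 0)/((o + o**2)**2 - 1) = -3/(-1 + (o + o**2)**2))
J(E(N(-5))) + (-1 + 5)**2*44 = -3/(-1 + 4**2*(1 + 4)**2) + (-1 + 5)**2*44 = -3/(-1 + 16*5**2) + 4**2*44 = -3/(-1 + 16*25) + 16*44 = -3/(-1 + 400) + 704 = -3/399 + 704 = -3*1/399 + 704 = -1/133 + 704 = 93631/133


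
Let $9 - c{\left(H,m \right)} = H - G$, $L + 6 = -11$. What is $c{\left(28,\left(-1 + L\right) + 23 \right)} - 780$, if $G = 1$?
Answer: $-798$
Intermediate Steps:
$L = -17$ ($L = -6 - 11 = -17$)
$c{\left(H,m \right)} = 10 - H$ ($c{\left(H,m \right)} = 9 - \left(H - 1\right) = 9 - \left(-1 + H\right) = 10 - H$)
$c{\left(28,\left(-1 + L\right) + 23 \right)} - 780 = \left(10 - 28\right) - 780 = -18 - 780 = -798$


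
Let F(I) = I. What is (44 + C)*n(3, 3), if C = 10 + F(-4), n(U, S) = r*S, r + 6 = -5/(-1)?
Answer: -150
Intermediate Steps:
r = -1 (r = -6 - 5/(-1) = -6 - 5*(-1) = -6 + 5 = -1)
n(U, S) = -S
C = 6 (C = 10 - 4 = 6)
(44 + C)*n(3, 3) = (44 + 6)*(-1*3) = 50*(-3) = -150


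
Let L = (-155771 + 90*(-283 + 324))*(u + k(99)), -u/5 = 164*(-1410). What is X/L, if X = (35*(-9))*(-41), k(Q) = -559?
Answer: -12915/175751038921 ≈ -7.3485e-8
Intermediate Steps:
u = 1156200 (u = -820*(-1410) = -5*(-231240) = 1156200)
X = 12915 (X = -315*(-41) = 12915)
L = -175751038921 (L = (-155771 + 90*(-283 + 324))*(1156200 - 559) = (-155771 + 90*41)*1155641 = (-155771 + 3690)*1155641 = -152081*1155641 = -175751038921)
X/L = 12915/(-175751038921) = 12915*(-1/175751038921) = -12915/175751038921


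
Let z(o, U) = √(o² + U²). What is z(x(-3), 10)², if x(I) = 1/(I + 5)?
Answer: 401/4 ≈ 100.25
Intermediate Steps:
x(I) = 1/(5 + I)
z(o, U) = √(U² + o²)
z(x(-3), 10)² = (√(10² + (1/(5 - 3))²))² = (√(100 + (1/2)²))² = (√(100 + (½)²))² = (√(100 + ¼))² = (√(401/4))² = (√401/2)² = 401/4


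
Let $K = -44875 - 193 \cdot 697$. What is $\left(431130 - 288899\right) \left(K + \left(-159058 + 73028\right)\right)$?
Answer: $-37751805406$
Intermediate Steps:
$K = -179396$ ($K = -44875 - 134521 = -179396$)
$\left(431130 - 288899\right) \left(K + \left(-159058 + 73028\right)\right) = \left(431130 - 288899\right) \left(-179396 + \left(-159058 + 73028\right)\right) = 142231 \left(-179396 - 86030\right) = 142231 \left(-265426\right) = -37751805406$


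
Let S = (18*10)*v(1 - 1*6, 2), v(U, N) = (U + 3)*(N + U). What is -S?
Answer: -1080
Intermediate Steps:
v(U, N) = (3 + U)*(N + U)
S = 1080 (S = (18*10)*((1 - 1*6)² + 3*2 + 3*(1 - 1*6) + 2*(1 - 1*6)) = 180*((1 - 6)² + 6 + 3*(1 - 6) + 2*(1 - 6)) = 180*((-5)² + 6 + 3*(-5) + 2*(-5)) = 180*(25 + 6 - 15 - 10) = 180*6 = 1080)
-S = -1*1080 = -1080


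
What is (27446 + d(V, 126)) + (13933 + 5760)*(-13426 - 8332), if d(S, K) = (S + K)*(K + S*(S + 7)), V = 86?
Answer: -426730560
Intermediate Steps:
d(S, K) = (K + S)*(K + S*(7 + S))
(27446 + d(V, 126)) + (13933 + 5760)*(-13426 - 8332) = (27446 + (126² + 86³ + 7*86² + 126*86² + 8*126*86)) + (13933 + 5760)*(-13426 - 8332) = (27446 + (15876 + 636056 + 7*7396 + 126*7396 + 86688)) + 19693*(-21758) = (27446 + (15876 + 636056 + 51772 + 931896 + 86688)) - 428480294 = (27446 + 1722288) - 428480294 = 1749734 - 428480294 = -426730560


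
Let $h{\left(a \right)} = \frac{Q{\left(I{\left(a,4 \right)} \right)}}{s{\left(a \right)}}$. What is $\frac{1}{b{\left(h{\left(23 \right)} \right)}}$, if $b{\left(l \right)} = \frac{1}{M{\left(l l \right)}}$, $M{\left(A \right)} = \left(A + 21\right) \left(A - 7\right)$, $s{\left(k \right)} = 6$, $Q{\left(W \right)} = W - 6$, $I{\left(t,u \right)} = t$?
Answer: $\frac{38665}{1296} \approx 29.834$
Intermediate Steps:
$Q{\left(W \right)} = -6 + W$ ($Q{\left(W \right)} = W - 6 = -6 + W$)
$M{\left(A \right)} = \left(-7 + A\right) \left(21 + A\right)$ ($M{\left(A \right)} = \left(21 + A\right) \left(-7 + A\right) = \left(-7 + A\right) \left(21 + A\right)$)
$h{\left(a \right)} = -1 + \frac{a}{6}$ ($h{\left(a \right)} = \frac{-6 + a}{6} = \left(-6 + a\right) \frac{1}{6} = -1 + \frac{a}{6}$)
$b{\left(l \right)} = \frac{1}{-147 + l^{4} + 14 l^{2}}$ ($b{\left(l \right)} = \frac{1}{-147 + \left(l l\right)^{2} + 14 l l} = \frac{1}{-147 + \left(l^{2}\right)^{2} + 14 l^{2}} = \frac{1}{-147 + l^{4} + 14 l^{2}}$)
$\frac{1}{b{\left(h{\left(23 \right)} \right)}} = \frac{1}{\frac{1}{-147 + \left(-1 + \frac{1}{6} \cdot 23\right)^{4} + 14 \left(-1 + \frac{1}{6} \cdot 23\right)^{2}}} = \frac{1}{\frac{1}{-147 + \left(-1 + \frac{23}{6}\right)^{4} + 14 \left(-1 + \frac{23}{6}\right)^{2}}} = \frac{1}{\frac{1}{-147 + \left(\frac{17}{6}\right)^{4} + 14 \left(\frac{17}{6}\right)^{2}}} = \frac{1}{\frac{1}{-147 + \frac{83521}{1296} + 14 \cdot \frac{289}{36}}} = \frac{1}{\frac{1}{-147 + \frac{83521}{1296} + \frac{2023}{18}}} = \frac{1}{\frac{1}{\frac{38665}{1296}}} = \frac{1}{\frac{1296}{38665}} = \frac{38665}{1296}$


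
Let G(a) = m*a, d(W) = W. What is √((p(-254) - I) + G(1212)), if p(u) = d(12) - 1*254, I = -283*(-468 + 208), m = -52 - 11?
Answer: I*√150178 ≈ 387.53*I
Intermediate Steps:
m = -63
G(a) = -63*a
I = 73580 (I = -283*(-260) = 73580)
p(u) = -242 (p(u) = 12 - 1*254 = 12 - 254 = -242)
√((p(-254) - I) + G(1212)) = √((-242 - 1*73580) - 63*1212) = √((-242 - 73580) - 76356) = √(-73822 - 76356) = √(-150178) = I*√150178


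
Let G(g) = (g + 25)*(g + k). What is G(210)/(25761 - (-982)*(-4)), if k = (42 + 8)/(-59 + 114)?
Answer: 545200/240163 ≈ 2.2701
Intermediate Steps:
k = 10/11 (k = 50/55 = 50*(1/55) = 10/11 ≈ 0.90909)
G(g) = (25 + g)*(10/11 + g) (G(g) = (g + 25)*(g + 10/11) = (25 + g)*(10/11 + g))
G(210)/(25761 - (-982)*(-4)) = (250/11 + 210**2 + (285/11)*210)/(25761 - (-982)*(-4)) = (250/11 + 44100 + 59850/11)/(25761 - 1*3928) = 545200/(11*(25761 - 3928)) = (545200/11)/21833 = (545200/11)*(1/21833) = 545200/240163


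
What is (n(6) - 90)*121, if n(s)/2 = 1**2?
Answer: -10648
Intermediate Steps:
n(s) = 2 (n(s) = 2*1**2 = 2*1 = 2)
(n(6) - 90)*121 = (2 - 90)*121 = -88*121 = -10648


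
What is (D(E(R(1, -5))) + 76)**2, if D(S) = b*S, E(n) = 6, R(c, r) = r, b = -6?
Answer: 1600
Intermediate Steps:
D(S) = -6*S
(D(E(R(1, -5))) + 76)**2 = (-6*6 + 76)**2 = (-36 + 76)**2 = 40**2 = 1600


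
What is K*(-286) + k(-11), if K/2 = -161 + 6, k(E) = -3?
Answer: 88657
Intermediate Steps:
K = -310 (K = 2*(-161 + 6) = 2*(-155) = -310)
K*(-286) + k(-11) = -310*(-286) - 3 = 88660 - 3 = 88657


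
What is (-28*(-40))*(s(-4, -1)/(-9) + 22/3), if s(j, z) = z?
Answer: 75040/9 ≈ 8337.8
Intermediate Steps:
(-28*(-40))*(s(-4, -1)/(-9) + 22/3) = (-28*(-40))*(-1/(-9) + 22/3) = 1120*(-1*(-⅑) + 22*(⅓)) = 1120*(⅑ + 22/3) = 1120*(67/9) = 75040/9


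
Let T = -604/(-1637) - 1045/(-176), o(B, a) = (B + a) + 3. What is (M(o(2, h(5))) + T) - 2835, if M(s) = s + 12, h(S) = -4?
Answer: -73748645/26192 ≈ -2815.7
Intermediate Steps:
o(B, a) = 3 + B + a
M(s) = 12 + s
T = 165179/26192 (T = -604*(-1/1637) - 1045*(-1/176) = 604/1637 + 95/16 = 165179/26192 ≈ 6.3065)
(M(o(2, h(5))) + T) - 2835 = ((12 + (3 + 2 - 4)) + 165179/26192) - 2835 = ((12 + 1) + 165179/26192) - 2835 = (13 + 165179/26192) - 2835 = 505675/26192 - 2835 = -73748645/26192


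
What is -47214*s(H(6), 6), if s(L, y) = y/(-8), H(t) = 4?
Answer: 70821/2 ≈ 35411.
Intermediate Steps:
s(L, y) = -y/8 (s(L, y) = y*(-1/8) = -y/8)
-47214*s(H(6), 6) = -(-23607)*6/4 = -47214*(-3/4) = 70821/2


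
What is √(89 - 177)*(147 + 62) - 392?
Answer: -392 + 418*I*√22 ≈ -392.0 + 1960.6*I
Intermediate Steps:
√(89 - 177)*(147 + 62) - 392 = √(-88)*209 - 392 = (2*I*√22)*209 - 392 = 418*I*√22 - 392 = -392 + 418*I*√22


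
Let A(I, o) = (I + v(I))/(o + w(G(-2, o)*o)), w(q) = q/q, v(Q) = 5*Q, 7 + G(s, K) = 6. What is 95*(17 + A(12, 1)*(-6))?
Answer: -18905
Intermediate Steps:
G(s, K) = -1 (G(s, K) = -7 + 6 = -1)
w(q) = 1
A(I, o) = 6*I/(1 + o) (A(I, o) = (I + 5*I)/(o + 1) = (6*I)/(1 + o) = 6*I/(1 + o))
95*(17 + A(12, 1)*(-6)) = 95*(17 + (6*12/(1 + 1))*(-6)) = 95*(17 + (6*12/2)*(-6)) = 95*(17 + (6*12*(1/2))*(-6)) = 95*(17 + 36*(-6)) = 95*(17 - 216) = 95*(-199) = -18905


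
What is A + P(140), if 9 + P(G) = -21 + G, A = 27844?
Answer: 27954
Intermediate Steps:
P(G) = -30 + G (P(G) = -9 + (-21 + G) = -30 + G)
A + P(140) = 27844 + (-30 + 140) = 27844 + 110 = 27954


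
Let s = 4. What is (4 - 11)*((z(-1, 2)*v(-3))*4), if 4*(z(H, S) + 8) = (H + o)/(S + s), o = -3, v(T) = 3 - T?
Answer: 1372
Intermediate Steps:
z(H, S) = -8 + (-3 + H)/(4*(4 + S)) (z(H, S) = -8 + ((H - 3)/(S + 4))/4 = -8 + ((-3 + H)/(4 + S))/4 = -8 + (-3 + H)/(4*(4 + S)))
(4 - 11)*((z(-1, 2)*v(-3))*4) = (4 - 11)*((((-131 - 1 - 32*2)/(4*(4 + 2)))*(3 - 1*(-3)))*4) = -7*((1/4)*(-131 - 1 - 64)/6)*(3 + 3)*4 = -7*((1/4)*(1/6)*(-196))*6*4 = -7*(-49/6*6)*4 = -(-343)*4 = -7*(-196) = 1372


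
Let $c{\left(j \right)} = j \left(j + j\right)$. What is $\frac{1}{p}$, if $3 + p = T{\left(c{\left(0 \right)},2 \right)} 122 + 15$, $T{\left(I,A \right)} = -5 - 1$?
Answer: $- \frac{1}{720} \approx -0.0013889$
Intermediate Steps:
$c{\left(j \right)} = 2 j^{2}$ ($c{\left(j \right)} = j 2 j = 2 j^{2}$)
$T{\left(I,A \right)} = -6$ ($T{\left(I,A \right)} = -5 - 1 = -6$)
$p = -720$ ($p = -3 + \left(\left(-6\right) 122 + 15\right) = -3 + \left(-732 + 15\right) = -3 - 717 = -720$)
$\frac{1}{p} = \frac{1}{-720} = - \frac{1}{720}$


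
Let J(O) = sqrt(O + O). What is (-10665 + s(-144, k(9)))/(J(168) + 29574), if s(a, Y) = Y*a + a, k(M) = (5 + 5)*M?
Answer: -117157401/145770190 + 7923*sqrt(21)/72885095 ≈ -0.80322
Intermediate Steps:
k(M) = 10*M
s(a, Y) = a + Y*a
J(O) = sqrt(2)*sqrt(O) (J(O) = sqrt(2*O) = sqrt(2)*sqrt(O))
(-10665 + s(-144, k(9)))/(J(168) + 29574) = (-10665 - 144*(1 + 10*9))/(sqrt(2)*sqrt(168) + 29574) = (-10665 - 144*(1 + 90))/(sqrt(2)*(2*sqrt(42)) + 29574) = (-10665 - 144*91)/(4*sqrt(21) + 29574) = (-10665 - 13104)/(29574 + 4*sqrt(21)) = -23769/(29574 + 4*sqrt(21))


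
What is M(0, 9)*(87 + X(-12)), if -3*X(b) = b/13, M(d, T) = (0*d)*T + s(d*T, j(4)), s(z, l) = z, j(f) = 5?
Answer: 0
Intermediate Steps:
M(d, T) = T*d (M(d, T) = (0*d)*T + d*T = 0*T + T*d = 0 + T*d = T*d)
X(b) = -b/39 (X(b) = -b/(3*13) = -b/39)
M(0, 9)*(87 + X(-12)) = (9*0)*(87 - 1/39*(-12)) = 0*(87 + 4/13) = 0*(1135/13) = 0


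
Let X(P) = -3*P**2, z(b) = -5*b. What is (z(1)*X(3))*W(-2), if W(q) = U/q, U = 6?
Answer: -405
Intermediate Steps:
W(q) = 6/q
(z(1)*X(3))*W(-2) = ((-5*1)*(-3*3**2))*(6/(-2)) = (-(-15)*9)*(6*(-1/2)) = -5*(-27)*(-3) = 135*(-3) = -405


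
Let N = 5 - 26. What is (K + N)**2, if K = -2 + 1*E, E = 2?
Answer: 441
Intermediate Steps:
K = 0 (K = -2 + 1*2 = -2 + 2 = 0)
N = -21
(K + N)**2 = (0 - 21)**2 = (-21)**2 = 441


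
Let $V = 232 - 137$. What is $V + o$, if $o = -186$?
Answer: $-91$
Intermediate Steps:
$V = 95$ ($V = 232 - 137 = 95$)
$V + o = 95 - 186 = -91$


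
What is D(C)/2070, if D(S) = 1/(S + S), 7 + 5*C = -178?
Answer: -1/153180 ≈ -6.5283e-6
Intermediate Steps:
C = -37 (C = -7/5 + (⅕)*(-178) = -7/5 - 178/5 = -37)
D(S) = 1/(2*S)
D(C)/2070 = ((½)/(-37))/2070 = ((½)*(-1/37))*(1/2070) = -1/74*1/2070 = -1/153180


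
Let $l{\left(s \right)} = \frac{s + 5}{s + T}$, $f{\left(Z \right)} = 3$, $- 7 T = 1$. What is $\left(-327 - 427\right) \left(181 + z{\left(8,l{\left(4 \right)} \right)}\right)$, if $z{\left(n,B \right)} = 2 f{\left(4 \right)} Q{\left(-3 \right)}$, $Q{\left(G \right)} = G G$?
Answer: $-177190$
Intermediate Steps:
$T = - \frac{1}{7}$ ($T = \left(- \frac{1}{7}\right) 1 = - \frac{1}{7} \approx -0.14286$)
$Q{\left(G \right)} = G^{2}$
$l{\left(s \right)} = \frac{5 + s}{- \frac{1}{7} + s}$ ($l{\left(s \right)} = \frac{s + 5}{s - \frac{1}{7}} = \frac{5 + s}{- \frac{1}{7} + s}$)
$z{\left(n,B \right)} = 54$ ($z{\left(n,B \right)} = 2 \cdot 3 \left(-3\right)^{2} = 6 \cdot 9 = 54$)
$\left(-327 - 427\right) \left(181 + z{\left(8,l{\left(4 \right)} \right)}\right) = \left(-327 - 427\right) \left(181 + 54\right) = \left(-754\right) 235 = -177190$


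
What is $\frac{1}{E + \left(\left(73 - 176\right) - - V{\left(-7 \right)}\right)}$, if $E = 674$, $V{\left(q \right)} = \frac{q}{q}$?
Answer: $\frac{1}{572} \approx 0.0017483$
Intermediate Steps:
$V{\left(q \right)} = 1$
$\frac{1}{E + \left(\left(73 - 176\right) - - V{\left(-7 \right)}\right)} = \frac{1}{674 + \left(\left(73 - 176\right) + \left(\left(-13\right) 0 + 1\right)\right)} = \frac{1}{674 + \left(-103 + \left(0 + 1\right)\right)} = \frac{1}{674 + \left(-103 + 1\right)} = \frac{1}{674 - 102} = \frac{1}{572}$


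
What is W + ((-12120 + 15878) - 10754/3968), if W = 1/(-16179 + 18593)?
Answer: 8992748457/2394688 ≈ 3755.3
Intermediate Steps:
W = 1/2414 ≈ 0.00041425
W + ((-12120 + 15878) - 10754/3968) = 1/2414 + ((-12120 + 15878) - 10754/3968) = 1/2414 + (3758 - 10754*1/3968) = 1/2414 + (3758 - 5377/1984) = 1/2414 + 7450495/1984 = 8992748457/2394688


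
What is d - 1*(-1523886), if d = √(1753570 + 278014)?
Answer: 1523886 + 4*√126974 ≈ 1.5253e+6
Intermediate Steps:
d = 4*√126974 (d = √2031584 = 4*√126974 ≈ 1425.3)
d - 1*(-1523886) = 4*√126974 - 1*(-1523886) = 4*√126974 + 1523886 = 1523886 + 4*√126974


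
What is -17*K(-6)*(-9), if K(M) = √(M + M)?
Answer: 306*I*√3 ≈ 530.01*I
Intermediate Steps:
K(M) = √2*√M (K(M) = √(2*M) = √2*√M)
-17*K(-6)*(-9) = -17*√2*√(-6)*(-9) = -17*√2*I*√6*(-9) = -34*I*√3*(-9) = 306*I*√3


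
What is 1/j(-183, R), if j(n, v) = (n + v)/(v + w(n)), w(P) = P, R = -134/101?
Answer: 1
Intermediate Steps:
R = -134/101 (R = -134*1/101 = -134/101 ≈ -1.3267)
j(n, v) = 1 (j(n, v) = (n + v)/(v + n) = (n + v)/(n + v) = 1)
1/j(-183, R) = 1/1 = 1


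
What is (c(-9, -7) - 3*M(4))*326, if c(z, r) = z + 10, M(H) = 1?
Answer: -652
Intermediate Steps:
c(z, r) = 10 + z
(c(-9, -7) - 3*M(4))*326 = ((10 - 9) - 3*1)*326 = (1 - 3)*326 = -2*326 = -652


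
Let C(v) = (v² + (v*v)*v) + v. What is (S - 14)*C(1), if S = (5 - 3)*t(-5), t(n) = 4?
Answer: -18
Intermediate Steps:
C(v) = v + v² + v³ (C(v) = (v² + v²*v) + v = (v² + v³) + v = v + v² + v³)
S = 8 (S = (5 - 3)*4 = 2*4 = 8)
(S - 14)*C(1) = (8 - 14)*(1*(1 + 1 + 1²)) = -6*(1 + 1 + 1) = -6*3 = -18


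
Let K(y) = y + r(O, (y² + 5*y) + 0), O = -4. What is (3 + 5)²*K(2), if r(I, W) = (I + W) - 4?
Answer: 512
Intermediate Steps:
r(I, W) = -4 + I + W
K(y) = -8 + y² + 6*y (K(y) = y + (-4 - 4 + ((y² + 5*y) + 0)) = y + (-4 - 4 + (y² + 5*y)) = y + (-8 + y² + 5*y) = -8 + y² + 6*y)
(3 + 5)²*K(2) = (3 + 5)²*(-8 + 2 + 2*(5 + 2)) = 8²*(-8 + 2 + 2*7) = 64*(-8 + 2 + 14) = 64*8 = 512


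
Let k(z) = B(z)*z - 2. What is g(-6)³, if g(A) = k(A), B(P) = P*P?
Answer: -10360232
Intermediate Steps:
B(P) = P²
k(z) = -2 + z³ (k(z) = z²*z - 2 = z³ - 2 = -2 + z³)
g(A) = -2 + A³
g(-6)³ = (-2 + (-6)³)³ = (-2 - 216)³ = (-218)³ = -10360232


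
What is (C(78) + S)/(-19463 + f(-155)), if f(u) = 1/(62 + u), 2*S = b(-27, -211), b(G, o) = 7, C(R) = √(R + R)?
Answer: -93/517160 - 93*√39/905030 ≈ -0.00082156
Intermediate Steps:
C(R) = √2*√R (C(R) = √(2*R) = √2*√R)
S = 7/2 (S = (½)*7 = 7/2 ≈ 3.5000)
(C(78) + S)/(-19463 + f(-155)) = (√2*√78 + 7/2)/(-19463 + 1/(62 - 155)) = (2*√39 + 7/2)/(-19463 + 1/(-93)) = (7/2 + 2*√39)/(-19463 - 1/93) = (7/2 + 2*√39)/(-1810060/93) = (7/2 + 2*√39)*(-93/1810060) = -93/517160 - 93*√39/905030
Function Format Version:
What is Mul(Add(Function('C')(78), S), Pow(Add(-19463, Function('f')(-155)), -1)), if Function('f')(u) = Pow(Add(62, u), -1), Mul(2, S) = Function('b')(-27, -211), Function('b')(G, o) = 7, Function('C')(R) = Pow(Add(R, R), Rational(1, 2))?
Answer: Add(Rational(-93, 517160), Mul(Rational(-93, 905030), Pow(39, Rational(1, 2)))) ≈ -0.00082156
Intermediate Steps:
Function('C')(R) = Mul(Pow(2, Rational(1, 2)), Pow(R, Rational(1, 2))) (Function('C')(R) = Pow(Mul(2, R), Rational(1, 2)) = Mul(Pow(2, Rational(1, 2)), Pow(R, Rational(1, 2))))
S = Rational(7, 2) (S = Mul(Rational(1, 2), 7) = Rational(7, 2) ≈ 3.5000)
Mul(Add(Function('C')(78), S), Pow(Add(-19463, Function('f')(-155)), -1)) = Mul(Add(Mul(Pow(2, Rational(1, 2)), Pow(78, Rational(1, 2))), Rational(7, 2)), Pow(Add(-19463, Pow(Add(62, -155), -1)), -1)) = Mul(Add(Mul(2, Pow(39, Rational(1, 2))), Rational(7, 2)), Pow(Add(-19463, Pow(-93, -1)), -1)) = Mul(Add(Rational(7, 2), Mul(2, Pow(39, Rational(1, 2)))), Pow(Add(-19463, Rational(-1, 93)), -1)) = Mul(Add(Rational(7, 2), Mul(2, Pow(39, Rational(1, 2)))), Pow(Rational(-1810060, 93), -1)) = Mul(Add(Rational(7, 2), Mul(2, Pow(39, Rational(1, 2)))), Rational(-93, 1810060)) = Add(Rational(-93, 517160), Mul(Rational(-93, 905030), Pow(39, Rational(1, 2))))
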